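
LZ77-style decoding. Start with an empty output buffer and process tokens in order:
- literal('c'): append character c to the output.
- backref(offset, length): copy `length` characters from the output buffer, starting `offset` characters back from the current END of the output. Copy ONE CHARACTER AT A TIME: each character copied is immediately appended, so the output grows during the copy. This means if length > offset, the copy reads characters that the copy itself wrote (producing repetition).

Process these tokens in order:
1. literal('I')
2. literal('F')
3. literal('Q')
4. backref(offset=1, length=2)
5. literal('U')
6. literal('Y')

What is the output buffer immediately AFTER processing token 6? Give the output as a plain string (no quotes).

Token 1: literal('I'). Output: "I"
Token 2: literal('F'). Output: "IF"
Token 3: literal('Q'). Output: "IFQ"
Token 4: backref(off=1, len=2) (overlapping!). Copied 'QQ' from pos 2. Output: "IFQQQ"
Token 5: literal('U'). Output: "IFQQQU"
Token 6: literal('Y'). Output: "IFQQQUY"

Answer: IFQQQUY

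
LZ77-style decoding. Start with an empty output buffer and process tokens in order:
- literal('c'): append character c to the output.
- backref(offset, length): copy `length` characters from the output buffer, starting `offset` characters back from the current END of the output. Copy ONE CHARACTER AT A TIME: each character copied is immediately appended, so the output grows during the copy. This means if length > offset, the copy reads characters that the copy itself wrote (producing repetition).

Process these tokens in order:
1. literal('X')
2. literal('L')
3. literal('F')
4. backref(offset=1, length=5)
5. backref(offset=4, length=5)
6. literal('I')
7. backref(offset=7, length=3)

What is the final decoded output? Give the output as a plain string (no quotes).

Token 1: literal('X'). Output: "X"
Token 2: literal('L'). Output: "XL"
Token 3: literal('F'). Output: "XLF"
Token 4: backref(off=1, len=5) (overlapping!). Copied 'FFFFF' from pos 2. Output: "XLFFFFFF"
Token 5: backref(off=4, len=5) (overlapping!). Copied 'FFFFF' from pos 4. Output: "XLFFFFFFFFFFF"
Token 6: literal('I'). Output: "XLFFFFFFFFFFFI"
Token 7: backref(off=7, len=3). Copied 'FFF' from pos 7. Output: "XLFFFFFFFFFFFIFFF"

Answer: XLFFFFFFFFFFFIFFF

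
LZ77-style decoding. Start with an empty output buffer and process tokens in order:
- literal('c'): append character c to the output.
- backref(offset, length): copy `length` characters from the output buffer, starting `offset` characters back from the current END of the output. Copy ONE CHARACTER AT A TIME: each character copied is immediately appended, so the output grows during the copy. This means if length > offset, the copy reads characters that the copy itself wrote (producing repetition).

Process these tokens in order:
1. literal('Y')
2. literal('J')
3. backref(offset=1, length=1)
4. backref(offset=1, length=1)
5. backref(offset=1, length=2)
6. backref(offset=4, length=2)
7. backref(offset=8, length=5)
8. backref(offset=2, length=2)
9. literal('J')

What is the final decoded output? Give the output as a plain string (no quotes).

Answer: YJJJJJJJYJJJJJJJ

Derivation:
Token 1: literal('Y'). Output: "Y"
Token 2: literal('J'). Output: "YJ"
Token 3: backref(off=1, len=1). Copied 'J' from pos 1. Output: "YJJ"
Token 4: backref(off=1, len=1). Copied 'J' from pos 2. Output: "YJJJ"
Token 5: backref(off=1, len=2) (overlapping!). Copied 'JJ' from pos 3. Output: "YJJJJJ"
Token 6: backref(off=4, len=2). Copied 'JJ' from pos 2. Output: "YJJJJJJJ"
Token 7: backref(off=8, len=5). Copied 'YJJJJ' from pos 0. Output: "YJJJJJJJYJJJJ"
Token 8: backref(off=2, len=2). Copied 'JJ' from pos 11. Output: "YJJJJJJJYJJJJJJ"
Token 9: literal('J'). Output: "YJJJJJJJYJJJJJJJ"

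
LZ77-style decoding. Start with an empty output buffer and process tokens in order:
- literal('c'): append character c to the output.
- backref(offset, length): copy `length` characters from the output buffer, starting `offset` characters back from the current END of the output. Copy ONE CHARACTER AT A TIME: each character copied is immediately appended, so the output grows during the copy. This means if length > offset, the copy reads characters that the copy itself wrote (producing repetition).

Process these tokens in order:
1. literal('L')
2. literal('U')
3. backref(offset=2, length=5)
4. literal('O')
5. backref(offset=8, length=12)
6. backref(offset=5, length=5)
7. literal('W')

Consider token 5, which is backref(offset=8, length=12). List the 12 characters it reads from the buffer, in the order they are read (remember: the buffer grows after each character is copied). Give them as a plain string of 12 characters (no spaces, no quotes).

Answer: LULULULOLULU

Derivation:
Token 1: literal('L'). Output: "L"
Token 2: literal('U'). Output: "LU"
Token 3: backref(off=2, len=5) (overlapping!). Copied 'LULUL' from pos 0. Output: "LULULUL"
Token 4: literal('O'). Output: "LULULULO"
Token 5: backref(off=8, len=12). Buffer before: "LULULULO" (len 8)
  byte 1: read out[0]='L', append. Buffer now: "LULULULOL"
  byte 2: read out[1]='U', append. Buffer now: "LULULULOLU"
  byte 3: read out[2]='L', append. Buffer now: "LULULULOLUL"
  byte 4: read out[3]='U', append. Buffer now: "LULULULOLULU"
  byte 5: read out[4]='L', append. Buffer now: "LULULULOLULUL"
  byte 6: read out[5]='U', append. Buffer now: "LULULULOLULULU"
  byte 7: read out[6]='L', append. Buffer now: "LULULULOLULULUL"
  byte 8: read out[7]='O', append. Buffer now: "LULULULOLULULULO"
  byte 9: read out[8]='L', append. Buffer now: "LULULULOLULULULOL"
  byte 10: read out[9]='U', append. Buffer now: "LULULULOLULULULOLU"
  byte 11: read out[10]='L', append. Buffer now: "LULULULOLULULULOLUL"
  byte 12: read out[11]='U', append. Buffer now: "LULULULOLULULULOLULU"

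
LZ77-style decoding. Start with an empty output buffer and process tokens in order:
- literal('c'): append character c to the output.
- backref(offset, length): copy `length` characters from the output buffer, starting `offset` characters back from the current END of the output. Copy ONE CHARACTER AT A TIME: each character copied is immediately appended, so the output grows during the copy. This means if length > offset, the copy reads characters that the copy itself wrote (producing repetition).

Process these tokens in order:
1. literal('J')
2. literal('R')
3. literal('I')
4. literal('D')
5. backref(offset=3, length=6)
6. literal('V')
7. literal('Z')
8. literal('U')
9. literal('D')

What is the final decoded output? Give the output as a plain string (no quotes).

Answer: JRIDRIDRIDVZUD

Derivation:
Token 1: literal('J'). Output: "J"
Token 2: literal('R'). Output: "JR"
Token 3: literal('I'). Output: "JRI"
Token 4: literal('D'). Output: "JRID"
Token 5: backref(off=3, len=6) (overlapping!). Copied 'RIDRID' from pos 1. Output: "JRIDRIDRID"
Token 6: literal('V'). Output: "JRIDRIDRIDV"
Token 7: literal('Z'). Output: "JRIDRIDRIDVZ"
Token 8: literal('U'). Output: "JRIDRIDRIDVZU"
Token 9: literal('D'). Output: "JRIDRIDRIDVZUD"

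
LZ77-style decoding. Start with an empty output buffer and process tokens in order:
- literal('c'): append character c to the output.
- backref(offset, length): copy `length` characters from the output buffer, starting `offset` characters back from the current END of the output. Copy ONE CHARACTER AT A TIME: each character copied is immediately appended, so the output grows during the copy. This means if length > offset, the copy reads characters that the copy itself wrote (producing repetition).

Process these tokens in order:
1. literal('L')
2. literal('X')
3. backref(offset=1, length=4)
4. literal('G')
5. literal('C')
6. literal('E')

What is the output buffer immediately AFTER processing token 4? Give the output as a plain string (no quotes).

Token 1: literal('L'). Output: "L"
Token 2: literal('X'). Output: "LX"
Token 3: backref(off=1, len=4) (overlapping!). Copied 'XXXX' from pos 1. Output: "LXXXXX"
Token 4: literal('G'). Output: "LXXXXXG"

Answer: LXXXXXG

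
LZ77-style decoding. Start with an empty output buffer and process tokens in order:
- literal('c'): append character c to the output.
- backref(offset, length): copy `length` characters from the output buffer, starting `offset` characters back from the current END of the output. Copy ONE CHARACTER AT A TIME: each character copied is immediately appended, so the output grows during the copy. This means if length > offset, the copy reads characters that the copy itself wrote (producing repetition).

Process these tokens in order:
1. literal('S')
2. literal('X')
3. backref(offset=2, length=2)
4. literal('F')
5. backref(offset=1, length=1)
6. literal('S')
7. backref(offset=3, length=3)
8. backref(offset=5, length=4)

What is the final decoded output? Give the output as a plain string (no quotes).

Answer: SXSXFFSFFSFSFF

Derivation:
Token 1: literal('S'). Output: "S"
Token 2: literal('X'). Output: "SX"
Token 3: backref(off=2, len=2). Copied 'SX' from pos 0. Output: "SXSX"
Token 4: literal('F'). Output: "SXSXF"
Token 5: backref(off=1, len=1). Copied 'F' from pos 4. Output: "SXSXFF"
Token 6: literal('S'). Output: "SXSXFFS"
Token 7: backref(off=3, len=3). Copied 'FFS' from pos 4. Output: "SXSXFFSFFS"
Token 8: backref(off=5, len=4). Copied 'FSFF' from pos 5. Output: "SXSXFFSFFSFSFF"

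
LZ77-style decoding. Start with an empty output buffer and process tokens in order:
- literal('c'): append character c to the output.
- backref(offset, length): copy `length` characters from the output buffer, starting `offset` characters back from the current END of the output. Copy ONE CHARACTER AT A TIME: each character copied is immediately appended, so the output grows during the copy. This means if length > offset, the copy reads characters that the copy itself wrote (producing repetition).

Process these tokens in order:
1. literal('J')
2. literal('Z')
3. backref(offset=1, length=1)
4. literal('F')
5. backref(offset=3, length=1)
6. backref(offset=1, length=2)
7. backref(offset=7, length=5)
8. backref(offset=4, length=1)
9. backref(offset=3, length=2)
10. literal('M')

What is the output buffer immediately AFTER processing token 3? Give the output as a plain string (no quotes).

Token 1: literal('J'). Output: "J"
Token 2: literal('Z'). Output: "JZ"
Token 3: backref(off=1, len=1). Copied 'Z' from pos 1. Output: "JZZ"

Answer: JZZ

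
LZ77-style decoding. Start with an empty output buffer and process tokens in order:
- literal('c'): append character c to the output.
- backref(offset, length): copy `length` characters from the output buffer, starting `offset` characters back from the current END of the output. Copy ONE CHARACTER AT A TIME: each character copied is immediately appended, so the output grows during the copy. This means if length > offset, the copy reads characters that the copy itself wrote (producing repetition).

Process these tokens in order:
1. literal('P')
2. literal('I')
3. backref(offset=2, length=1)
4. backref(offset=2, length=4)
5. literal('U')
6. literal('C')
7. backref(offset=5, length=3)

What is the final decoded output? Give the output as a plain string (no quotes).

Token 1: literal('P'). Output: "P"
Token 2: literal('I'). Output: "PI"
Token 3: backref(off=2, len=1). Copied 'P' from pos 0. Output: "PIP"
Token 4: backref(off=2, len=4) (overlapping!). Copied 'IPIP' from pos 1. Output: "PIPIPIP"
Token 5: literal('U'). Output: "PIPIPIPU"
Token 6: literal('C'). Output: "PIPIPIPUC"
Token 7: backref(off=5, len=3). Copied 'PIP' from pos 4. Output: "PIPIPIPUCPIP"

Answer: PIPIPIPUCPIP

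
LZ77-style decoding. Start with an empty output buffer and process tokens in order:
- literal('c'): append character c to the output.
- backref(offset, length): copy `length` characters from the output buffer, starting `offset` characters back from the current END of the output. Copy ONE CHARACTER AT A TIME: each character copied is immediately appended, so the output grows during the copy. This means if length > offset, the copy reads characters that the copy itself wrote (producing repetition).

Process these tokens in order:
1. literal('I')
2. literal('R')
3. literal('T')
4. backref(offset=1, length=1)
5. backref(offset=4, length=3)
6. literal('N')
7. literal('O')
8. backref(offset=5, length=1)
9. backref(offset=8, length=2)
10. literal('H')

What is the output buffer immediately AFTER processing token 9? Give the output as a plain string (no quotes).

Token 1: literal('I'). Output: "I"
Token 2: literal('R'). Output: "IR"
Token 3: literal('T'). Output: "IRT"
Token 4: backref(off=1, len=1). Copied 'T' from pos 2. Output: "IRTT"
Token 5: backref(off=4, len=3). Copied 'IRT' from pos 0. Output: "IRTTIRT"
Token 6: literal('N'). Output: "IRTTIRTN"
Token 7: literal('O'). Output: "IRTTIRTNO"
Token 8: backref(off=5, len=1). Copied 'I' from pos 4. Output: "IRTTIRTNOI"
Token 9: backref(off=8, len=2). Copied 'TT' from pos 2. Output: "IRTTIRTNOITT"

Answer: IRTTIRTNOITT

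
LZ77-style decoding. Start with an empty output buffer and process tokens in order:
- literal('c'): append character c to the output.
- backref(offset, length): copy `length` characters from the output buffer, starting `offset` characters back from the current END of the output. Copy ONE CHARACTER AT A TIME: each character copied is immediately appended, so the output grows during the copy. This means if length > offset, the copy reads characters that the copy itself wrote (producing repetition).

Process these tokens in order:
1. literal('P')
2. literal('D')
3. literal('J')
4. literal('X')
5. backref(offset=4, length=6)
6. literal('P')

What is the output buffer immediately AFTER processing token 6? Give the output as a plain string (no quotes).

Answer: PDJXPDJXPDP

Derivation:
Token 1: literal('P'). Output: "P"
Token 2: literal('D'). Output: "PD"
Token 3: literal('J'). Output: "PDJ"
Token 4: literal('X'). Output: "PDJX"
Token 5: backref(off=4, len=6) (overlapping!). Copied 'PDJXPD' from pos 0. Output: "PDJXPDJXPD"
Token 6: literal('P'). Output: "PDJXPDJXPDP"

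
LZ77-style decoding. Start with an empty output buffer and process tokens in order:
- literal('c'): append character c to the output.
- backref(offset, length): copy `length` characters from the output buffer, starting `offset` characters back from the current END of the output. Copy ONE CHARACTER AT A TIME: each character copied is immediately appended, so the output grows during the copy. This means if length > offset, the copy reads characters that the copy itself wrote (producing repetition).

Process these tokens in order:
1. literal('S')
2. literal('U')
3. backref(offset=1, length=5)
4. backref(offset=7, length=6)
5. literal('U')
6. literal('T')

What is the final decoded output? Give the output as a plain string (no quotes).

Token 1: literal('S'). Output: "S"
Token 2: literal('U'). Output: "SU"
Token 3: backref(off=1, len=5) (overlapping!). Copied 'UUUUU' from pos 1. Output: "SUUUUUU"
Token 4: backref(off=7, len=6). Copied 'SUUUUU' from pos 0. Output: "SUUUUUUSUUUUU"
Token 5: literal('U'). Output: "SUUUUUUSUUUUUU"
Token 6: literal('T'). Output: "SUUUUUUSUUUUUUT"

Answer: SUUUUUUSUUUUUUT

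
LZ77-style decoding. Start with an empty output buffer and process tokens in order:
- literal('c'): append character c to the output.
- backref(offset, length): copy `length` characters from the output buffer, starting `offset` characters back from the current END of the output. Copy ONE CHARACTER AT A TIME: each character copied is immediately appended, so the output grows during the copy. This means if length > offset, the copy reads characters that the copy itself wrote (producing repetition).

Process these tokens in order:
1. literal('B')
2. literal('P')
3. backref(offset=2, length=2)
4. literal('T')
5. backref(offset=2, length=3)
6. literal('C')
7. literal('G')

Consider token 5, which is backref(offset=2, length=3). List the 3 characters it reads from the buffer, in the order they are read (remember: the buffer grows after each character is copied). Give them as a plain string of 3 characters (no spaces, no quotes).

Token 1: literal('B'). Output: "B"
Token 2: literal('P'). Output: "BP"
Token 3: backref(off=2, len=2). Copied 'BP' from pos 0. Output: "BPBP"
Token 4: literal('T'). Output: "BPBPT"
Token 5: backref(off=2, len=3). Buffer before: "BPBPT" (len 5)
  byte 1: read out[3]='P', append. Buffer now: "BPBPTP"
  byte 2: read out[4]='T', append. Buffer now: "BPBPTPT"
  byte 3: read out[5]='P', append. Buffer now: "BPBPTPTP"

Answer: PTP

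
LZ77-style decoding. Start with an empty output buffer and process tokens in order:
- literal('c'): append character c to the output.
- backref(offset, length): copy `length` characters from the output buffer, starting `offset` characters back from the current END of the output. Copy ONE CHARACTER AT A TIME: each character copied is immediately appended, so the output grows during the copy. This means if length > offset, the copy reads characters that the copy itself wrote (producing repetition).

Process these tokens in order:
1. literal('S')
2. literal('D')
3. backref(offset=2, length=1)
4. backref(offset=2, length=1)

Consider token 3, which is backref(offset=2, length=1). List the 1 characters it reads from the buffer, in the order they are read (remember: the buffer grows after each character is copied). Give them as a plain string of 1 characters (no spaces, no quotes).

Token 1: literal('S'). Output: "S"
Token 2: literal('D'). Output: "SD"
Token 3: backref(off=2, len=1). Buffer before: "SD" (len 2)
  byte 1: read out[0]='S', append. Buffer now: "SDS"

Answer: S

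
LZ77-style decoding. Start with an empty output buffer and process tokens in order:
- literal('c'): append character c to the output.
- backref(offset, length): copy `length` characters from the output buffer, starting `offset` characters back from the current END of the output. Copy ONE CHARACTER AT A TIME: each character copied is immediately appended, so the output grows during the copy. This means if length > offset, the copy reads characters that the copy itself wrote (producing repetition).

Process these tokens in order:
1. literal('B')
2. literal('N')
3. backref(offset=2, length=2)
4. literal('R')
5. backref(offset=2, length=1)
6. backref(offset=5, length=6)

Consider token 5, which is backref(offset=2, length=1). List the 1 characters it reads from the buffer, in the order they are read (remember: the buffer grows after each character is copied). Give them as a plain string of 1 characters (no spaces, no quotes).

Token 1: literal('B'). Output: "B"
Token 2: literal('N'). Output: "BN"
Token 3: backref(off=2, len=2). Copied 'BN' from pos 0. Output: "BNBN"
Token 4: literal('R'). Output: "BNBNR"
Token 5: backref(off=2, len=1). Buffer before: "BNBNR" (len 5)
  byte 1: read out[3]='N', append. Buffer now: "BNBNRN"

Answer: N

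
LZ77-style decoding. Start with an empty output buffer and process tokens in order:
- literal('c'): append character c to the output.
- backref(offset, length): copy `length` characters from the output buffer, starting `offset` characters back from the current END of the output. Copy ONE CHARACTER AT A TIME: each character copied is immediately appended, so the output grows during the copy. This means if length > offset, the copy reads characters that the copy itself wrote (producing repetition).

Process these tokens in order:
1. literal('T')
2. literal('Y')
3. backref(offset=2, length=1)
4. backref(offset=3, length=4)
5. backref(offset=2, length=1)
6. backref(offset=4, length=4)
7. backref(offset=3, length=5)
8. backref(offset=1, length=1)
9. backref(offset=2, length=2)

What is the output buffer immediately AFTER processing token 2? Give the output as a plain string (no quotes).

Token 1: literal('T'). Output: "T"
Token 2: literal('Y'). Output: "TY"

Answer: TY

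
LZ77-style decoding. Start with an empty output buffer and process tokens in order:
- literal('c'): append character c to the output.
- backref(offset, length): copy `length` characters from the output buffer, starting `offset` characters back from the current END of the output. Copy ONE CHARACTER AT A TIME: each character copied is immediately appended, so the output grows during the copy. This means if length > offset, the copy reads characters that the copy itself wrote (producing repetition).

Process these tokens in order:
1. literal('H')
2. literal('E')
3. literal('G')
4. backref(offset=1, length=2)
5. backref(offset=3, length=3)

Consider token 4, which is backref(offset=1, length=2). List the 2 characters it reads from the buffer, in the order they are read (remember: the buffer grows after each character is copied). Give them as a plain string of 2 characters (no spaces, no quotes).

Answer: GG

Derivation:
Token 1: literal('H'). Output: "H"
Token 2: literal('E'). Output: "HE"
Token 3: literal('G'). Output: "HEG"
Token 4: backref(off=1, len=2). Buffer before: "HEG" (len 3)
  byte 1: read out[2]='G', append. Buffer now: "HEGG"
  byte 2: read out[3]='G', append. Buffer now: "HEGGG"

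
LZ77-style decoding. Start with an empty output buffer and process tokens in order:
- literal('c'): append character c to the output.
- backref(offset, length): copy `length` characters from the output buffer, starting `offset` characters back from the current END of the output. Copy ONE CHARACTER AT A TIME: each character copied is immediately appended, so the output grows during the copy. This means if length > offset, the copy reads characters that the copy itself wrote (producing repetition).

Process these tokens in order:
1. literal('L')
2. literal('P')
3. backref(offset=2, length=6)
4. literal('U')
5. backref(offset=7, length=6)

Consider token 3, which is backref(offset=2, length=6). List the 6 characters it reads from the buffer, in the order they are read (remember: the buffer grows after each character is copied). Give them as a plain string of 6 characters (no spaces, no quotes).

Token 1: literal('L'). Output: "L"
Token 2: literal('P'). Output: "LP"
Token 3: backref(off=2, len=6). Buffer before: "LP" (len 2)
  byte 1: read out[0]='L', append. Buffer now: "LPL"
  byte 2: read out[1]='P', append. Buffer now: "LPLP"
  byte 3: read out[2]='L', append. Buffer now: "LPLPL"
  byte 4: read out[3]='P', append. Buffer now: "LPLPLP"
  byte 5: read out[4]='L', append. Buffer now: "LPLPLPL"
  byte 6: read out[5]='P', append. Buffer now: "LPLPLPLP"

Answer: LPLPLP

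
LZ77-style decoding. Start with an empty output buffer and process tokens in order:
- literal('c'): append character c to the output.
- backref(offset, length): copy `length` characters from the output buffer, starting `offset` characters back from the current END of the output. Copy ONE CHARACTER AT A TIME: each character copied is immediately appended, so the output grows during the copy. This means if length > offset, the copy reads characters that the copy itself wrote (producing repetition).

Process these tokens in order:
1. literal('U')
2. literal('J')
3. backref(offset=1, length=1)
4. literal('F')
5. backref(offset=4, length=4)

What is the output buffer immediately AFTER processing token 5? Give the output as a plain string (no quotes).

Answer: UJJFUJJF

Derivation:
Token 1: literal('U'). Output: "U"
Token 2: literal('J'). Output: "UJ"
Token 3: backref(off=1, len=1). Copied 'J' from pos 1. Output: "UJJ"
Token 4: literal('F'). Output: "UJJF"
Token 5: backref(off=4, len=4). Copied 'UJJF' from pos 0. Output: "UJJFUJJF"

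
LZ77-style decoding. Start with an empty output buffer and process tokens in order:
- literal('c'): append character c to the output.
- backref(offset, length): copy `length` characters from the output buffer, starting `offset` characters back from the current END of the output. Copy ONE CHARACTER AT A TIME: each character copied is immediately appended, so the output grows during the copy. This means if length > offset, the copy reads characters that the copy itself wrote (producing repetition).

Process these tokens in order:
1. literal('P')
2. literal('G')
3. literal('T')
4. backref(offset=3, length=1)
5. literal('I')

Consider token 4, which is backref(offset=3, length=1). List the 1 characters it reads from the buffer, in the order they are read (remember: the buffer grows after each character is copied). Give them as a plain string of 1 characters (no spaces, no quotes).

Token 1: literal('P'). Output: "P"
Token 2: literal('G'). Output: "PG"
Token 3: literal('T'). Output: "PGT"
Token 4: backref(off=3, len=1). Buffer before: "PGT" (len 3)
  byte 1: read out[0]='P', append. Buffer now: "PGTP"

Answer: P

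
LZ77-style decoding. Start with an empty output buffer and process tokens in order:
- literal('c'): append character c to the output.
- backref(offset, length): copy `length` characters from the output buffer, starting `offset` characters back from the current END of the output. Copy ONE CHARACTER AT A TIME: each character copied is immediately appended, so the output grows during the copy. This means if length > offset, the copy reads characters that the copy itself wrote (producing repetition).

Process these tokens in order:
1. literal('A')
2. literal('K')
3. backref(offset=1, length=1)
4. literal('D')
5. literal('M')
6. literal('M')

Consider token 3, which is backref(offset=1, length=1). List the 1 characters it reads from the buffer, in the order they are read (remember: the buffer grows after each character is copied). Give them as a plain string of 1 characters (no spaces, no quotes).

Token 1: literal('A'). Output: "A"
Token 2: literal('K'). Output: "AK"
Token 3: backref(off=1, len=1). Buffer before: "AK" (len 2)
  byte 1: read out[1]='K', append. Buffer now: "AKK"

Answer: K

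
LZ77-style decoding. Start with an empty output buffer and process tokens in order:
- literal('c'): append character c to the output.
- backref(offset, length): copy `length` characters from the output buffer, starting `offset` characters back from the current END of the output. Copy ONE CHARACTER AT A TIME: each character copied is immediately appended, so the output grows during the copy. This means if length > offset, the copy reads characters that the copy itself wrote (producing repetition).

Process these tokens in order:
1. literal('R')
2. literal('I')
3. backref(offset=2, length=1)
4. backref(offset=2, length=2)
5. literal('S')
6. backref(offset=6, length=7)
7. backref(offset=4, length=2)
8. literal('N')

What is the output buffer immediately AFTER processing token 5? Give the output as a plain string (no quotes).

Answer: RIRIRS

Derivation:
Token 1: literal('R'). Output: "R"
Token 2: literal('I'). Output: "RI"
Token 3: backref(off=2, len=1). Copied 'R' from pos 0. Output: "RIR"
Token 4: backref(off=2, len=2). Copied 'IR' from pos 1. Output: "RIRIR"
Token 5: literal('S'). Output: "RIRIRS"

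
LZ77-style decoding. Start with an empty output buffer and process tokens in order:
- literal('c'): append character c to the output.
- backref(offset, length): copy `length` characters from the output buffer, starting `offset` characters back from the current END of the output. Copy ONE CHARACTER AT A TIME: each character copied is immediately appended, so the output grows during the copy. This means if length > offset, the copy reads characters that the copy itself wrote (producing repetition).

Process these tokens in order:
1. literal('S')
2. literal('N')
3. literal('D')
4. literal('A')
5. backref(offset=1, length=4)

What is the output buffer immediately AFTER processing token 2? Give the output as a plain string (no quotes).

Token 1: literal('S'). Output: "S"
Token 2: literal('N'). Output: "SN"

Answer: SN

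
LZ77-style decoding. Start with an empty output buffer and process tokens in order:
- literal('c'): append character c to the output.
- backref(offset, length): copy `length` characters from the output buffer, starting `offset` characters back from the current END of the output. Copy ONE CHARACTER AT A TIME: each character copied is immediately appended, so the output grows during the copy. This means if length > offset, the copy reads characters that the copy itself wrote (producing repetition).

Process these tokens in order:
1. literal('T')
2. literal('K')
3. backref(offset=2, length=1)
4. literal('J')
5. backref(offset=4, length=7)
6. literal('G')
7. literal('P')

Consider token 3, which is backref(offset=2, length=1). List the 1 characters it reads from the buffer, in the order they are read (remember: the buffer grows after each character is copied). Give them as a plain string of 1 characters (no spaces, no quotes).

Answer: T

Derivation:
Token 1: literal('T'). Output: "T"
Token 2: literal('K'). Output: "TK"
Token 3: backref(off=2, len=1). Buffer before: "TK" (len 2)
  byte 1: read out[0]='T', append. Buffer now: "TKT"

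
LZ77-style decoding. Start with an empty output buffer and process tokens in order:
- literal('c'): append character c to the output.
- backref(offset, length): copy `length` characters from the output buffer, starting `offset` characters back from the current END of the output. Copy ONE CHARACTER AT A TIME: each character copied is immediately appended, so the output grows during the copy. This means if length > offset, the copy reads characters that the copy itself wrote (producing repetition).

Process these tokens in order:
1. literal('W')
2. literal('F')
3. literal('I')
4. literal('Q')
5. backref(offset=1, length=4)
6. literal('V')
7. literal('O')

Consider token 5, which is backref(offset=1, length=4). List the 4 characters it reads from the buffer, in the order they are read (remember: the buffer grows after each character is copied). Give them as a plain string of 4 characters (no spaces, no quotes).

Answer: QQQQ

Derivation:
Token 1: literal('W'). Output: "W"
Token 2: literal('F'). Output: "WF"
Token 3: literal('I'). Output: "WFI"
Token 4: literal('Q'). Output: "WFIQ"
Token 5: backref(off=1, len=4). Buffer before: "WFIQ" (len 4)
  byte 1: read out[3]='Q', append. Buffer now: "WFIQQ"
  byte 2: read out[4]='Q', append. Buffer now: "WFIQQQ"
  byte 3: read out[5]='Q', append. Buffer now: "WFIQQQQ"
  byte 4: read out[6]='Q', append. Buffer now: "WFIQQQQQ"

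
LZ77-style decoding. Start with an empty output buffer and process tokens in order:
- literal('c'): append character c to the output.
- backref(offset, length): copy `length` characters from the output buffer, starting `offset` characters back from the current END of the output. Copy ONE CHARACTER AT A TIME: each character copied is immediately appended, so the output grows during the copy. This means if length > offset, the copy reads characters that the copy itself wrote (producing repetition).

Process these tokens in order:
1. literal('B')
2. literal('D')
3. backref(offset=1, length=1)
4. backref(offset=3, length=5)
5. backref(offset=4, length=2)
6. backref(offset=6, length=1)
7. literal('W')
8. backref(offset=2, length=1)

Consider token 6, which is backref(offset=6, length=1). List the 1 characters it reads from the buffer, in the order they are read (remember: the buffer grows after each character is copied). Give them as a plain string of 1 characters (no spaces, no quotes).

Token 1: literal('B'). Output: "B"
Token 2: literal('D'). Output: "BD"
Token 3: backref(off=1, len=1). Copied 'D' from pos 1. Output: "BDD"
Token 4: backref(off=3, len=5) (overlapping!). Copied 'BDDBD' from pos 0. Output: "BDDBDDBD"
Token 5: backref(off=4, len=2). Copied 'DD' from pos 4. Output: "BDDBDDBDDD"
Token 6: backref(off=6, len=1). Buffer before: "BDDBDDBDDD" (len 10)
  byte 1: read out[4]='D', append. Buffer now: "BDDBDDBDDDD"

Answer: D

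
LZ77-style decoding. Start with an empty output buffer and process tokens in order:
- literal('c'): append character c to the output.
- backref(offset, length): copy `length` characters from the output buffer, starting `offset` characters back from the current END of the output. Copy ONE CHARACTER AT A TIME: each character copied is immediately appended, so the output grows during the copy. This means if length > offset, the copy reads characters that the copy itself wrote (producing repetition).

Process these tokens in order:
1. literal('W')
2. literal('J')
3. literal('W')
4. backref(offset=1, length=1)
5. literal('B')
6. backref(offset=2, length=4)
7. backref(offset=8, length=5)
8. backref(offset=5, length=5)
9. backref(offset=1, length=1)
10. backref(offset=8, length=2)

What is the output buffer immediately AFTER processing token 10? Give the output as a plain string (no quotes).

Answer: WJWWBWBWBJWWBWJWWBWWBW

Derivation:
Token 1: literal('W'). Output: "W"
Token 2: literal('J'). Output: "WJ"
Token 3: literal('W'). Output: "WJW"
Token 4: backref(off=1, len=1). Copied 'W' from pos 2. Output: "WJWW"
Token 5: literal('B'). Output: "WJWWB"
Token 6: backref(off=2, len=4) (overlapping!). Copied 'WBWB' from pos 3. Output: "WJWWBWBWB"
Token 7: backref(off=8, len=5). Copied 'JWWBW' from pos 1. Output: "WJWWBWBWBJWWBW"
Token 8: backref(off=5, len=5). Copied 'JWWBW' from pos 9. Output: "WJWWBWBWBJWWBWJWWBW"
Token 9: backref(off=1, len=1). Copied 'W' from pos 18. Output: "WJWWBWBWBJWWBWJWWBWW"
Token 10: backref(off=8, len=2). Copied 'BW' from pos 12. Output: "WJWWBWBWBJWWBWJWWBWWBW"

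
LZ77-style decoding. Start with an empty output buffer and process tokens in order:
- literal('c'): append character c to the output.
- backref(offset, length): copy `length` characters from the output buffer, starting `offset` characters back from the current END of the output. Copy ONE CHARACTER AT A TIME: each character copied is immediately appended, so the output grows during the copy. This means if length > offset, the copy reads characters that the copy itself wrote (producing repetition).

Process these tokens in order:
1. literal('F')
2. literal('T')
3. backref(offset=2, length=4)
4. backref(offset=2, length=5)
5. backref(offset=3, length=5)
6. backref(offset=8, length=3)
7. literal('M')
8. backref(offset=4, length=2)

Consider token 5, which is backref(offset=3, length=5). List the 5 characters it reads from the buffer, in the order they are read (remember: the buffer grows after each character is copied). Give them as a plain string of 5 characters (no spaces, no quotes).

Answer: FTFFT

Derivation:
Token 1: literal('F'). Output: "F"
Token 2: literal('T'). Output: "FT"
Token 3: backref(off=2, len=4) (overlapping!). Copied 'FTFT' from pos 0. Output: "FTFTFT"
Token 4: backref(off=2, len=5) (overlapping!). Copied 'FTFTF' from pos 4. Output: "FTFTFTFTFTF"
Token 5: backref(off=3, len=5). Buffer before: "FTFTFTFTFTF" (len 11)
  byte 1: read out[8]='F', append. Buffer now: "FTFTFTFTFTFF"
  byte 2: read out[9]='T', append. Buffer now: "FTFTFTFTFTFFT"
  byte 3: read out[10]='F', append. Buffer now: "FTFTFTFTFTFFTF"
  byte 4: read out[11]='F', append. Buffer now: "FTFTFTFTFTFFTFF"
  byte 5: read out[12]='T', append. Buffer now: "FTFTFTFTFTFFTFFT"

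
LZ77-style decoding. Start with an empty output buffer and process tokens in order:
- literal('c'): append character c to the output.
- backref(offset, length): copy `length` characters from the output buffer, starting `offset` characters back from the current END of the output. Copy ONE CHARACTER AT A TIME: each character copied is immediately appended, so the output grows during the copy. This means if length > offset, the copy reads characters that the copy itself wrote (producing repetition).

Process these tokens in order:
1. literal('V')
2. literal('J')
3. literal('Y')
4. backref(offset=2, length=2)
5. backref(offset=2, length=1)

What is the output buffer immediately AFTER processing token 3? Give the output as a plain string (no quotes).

Answer: VJY

Derivation:
Token 1: literal('V'). Output: "V"
Token 2: literal('J'). Output: "VJ"
Token 3: literal('Y'). Output: "VJY"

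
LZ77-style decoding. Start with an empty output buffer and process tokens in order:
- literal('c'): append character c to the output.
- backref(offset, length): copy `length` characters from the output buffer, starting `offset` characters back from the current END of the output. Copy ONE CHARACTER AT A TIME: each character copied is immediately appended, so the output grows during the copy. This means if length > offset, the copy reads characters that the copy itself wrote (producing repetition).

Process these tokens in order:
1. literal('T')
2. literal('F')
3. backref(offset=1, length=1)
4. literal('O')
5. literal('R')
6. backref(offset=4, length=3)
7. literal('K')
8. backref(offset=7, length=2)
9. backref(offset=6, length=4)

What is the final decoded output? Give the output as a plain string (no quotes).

Token 1: literal('T'). Output: "T"
Token 2: literal('F'). Output: "TF"
Token 3: backref(off=1, len=1). Copied 'F' from pos 1. Output: "TFF"
Token 4: literal('O'). Output: "TFFO"
Token 5: literal('R'). Output: "TFFOR"
Token 6: backref(off=4, len=3). Copied 'FFO' from pos 1. Output: "TFFORFFO"
Token 7: literal('K'). Output: "TFFORFFOK"
Token 8: backref(off=7, len=2). Copied 'FO' from pos 2. Output: "TFFORFFOKFO"
Token 9: backref(off=6, len=4). Copied 'FFOK' from pos 5. Output: "TFFORFFOKFOFFOK"

Answer: TFFORFFOKFOFFOK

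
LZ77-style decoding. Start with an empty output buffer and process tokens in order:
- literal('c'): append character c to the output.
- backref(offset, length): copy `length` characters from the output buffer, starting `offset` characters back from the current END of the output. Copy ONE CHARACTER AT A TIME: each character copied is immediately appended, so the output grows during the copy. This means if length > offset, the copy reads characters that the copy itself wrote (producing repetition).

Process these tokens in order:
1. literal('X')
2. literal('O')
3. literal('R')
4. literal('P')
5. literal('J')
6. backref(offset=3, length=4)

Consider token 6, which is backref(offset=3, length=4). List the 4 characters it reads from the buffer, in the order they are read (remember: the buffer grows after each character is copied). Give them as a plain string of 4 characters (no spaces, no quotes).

Answer: RPJR

Derivation:
Token 1: literal('X'). Output: "X"
Token 2: literal('O'). Output: "XO"
Token 3: literal('R'). Output: "XOR"
Token 4: literal('P'). Output: "XORP"
Token 5: literal('J'). Output: "XORPJ"
Token 6: backref(off=3, len=4). Buffer before: "XORPJ" (len 5)
  byte 1: read out[2]='R', append. Buffer now: "XORPJR"
  byte 2: read out[3]='P', append. Buffer now: "XORPJRP"
  byte 3: read out[4]='J', append. Buffer now: "XORPJRPJ"
  byte 4: read out[5]='R', append. Buffer now: "XORPJRPJR"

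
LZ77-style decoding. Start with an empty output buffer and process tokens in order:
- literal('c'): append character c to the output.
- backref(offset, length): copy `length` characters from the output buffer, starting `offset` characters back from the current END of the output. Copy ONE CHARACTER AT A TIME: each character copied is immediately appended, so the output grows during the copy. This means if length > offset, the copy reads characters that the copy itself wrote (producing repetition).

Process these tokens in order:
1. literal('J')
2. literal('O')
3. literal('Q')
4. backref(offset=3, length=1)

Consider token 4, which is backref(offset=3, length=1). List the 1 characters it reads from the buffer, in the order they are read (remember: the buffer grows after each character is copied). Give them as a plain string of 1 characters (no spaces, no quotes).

Token 1: literal('J'). Output: "J"
Token 2: literal('O'). Output: "JO"
Token 3: literal('Q'). Output: "JOQ"
Token 4: backref(off=3, len=1). Buffer before: "JOQ" (len 3)
  byte 1: read out[0]='J', append. Buffer now: "JOQJ"

Answer: J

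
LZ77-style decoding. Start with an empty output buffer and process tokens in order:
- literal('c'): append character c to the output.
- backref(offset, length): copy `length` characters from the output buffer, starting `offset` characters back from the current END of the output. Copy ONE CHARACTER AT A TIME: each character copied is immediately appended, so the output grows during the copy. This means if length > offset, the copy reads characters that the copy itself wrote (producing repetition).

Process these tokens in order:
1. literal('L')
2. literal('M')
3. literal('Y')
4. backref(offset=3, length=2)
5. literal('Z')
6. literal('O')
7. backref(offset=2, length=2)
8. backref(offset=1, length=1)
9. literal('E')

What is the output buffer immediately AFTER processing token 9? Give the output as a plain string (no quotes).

Answer: LMYLMZOZOOE

Derivation:
Token 1: literal('L'). Output: "L"
Token 2: literal('M'). Output: "LM"
Token 3: literal('Y'). Output: "LMY"
Token 4: backref(off=3, len=2). Copied 'LM' from pos 0. Output: "LMYLM"
Token 5: literal('Z'). Output: "LMYLMZ"
Token 6: literal('O'). Output: "LMYLMZO"
Token 7: backref(off=2, len=2). Copied 'ZO' from pos 5. Output: "LMYLMZOZO"
Token 8: backref(off=1, len=1). Copied 'O' from pos 8. Output: "LMYLMZOZOO"
Token 9: literal('E'). Output: "LMYLMZOZOOE"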